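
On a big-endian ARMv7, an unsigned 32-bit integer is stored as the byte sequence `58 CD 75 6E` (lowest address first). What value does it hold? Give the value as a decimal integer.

1489859950

Big-endian: lowest address holds the most-significant byte.
The bytes are already most-significant first: 0x58CD756E.
0x58CD756E = 1489859950.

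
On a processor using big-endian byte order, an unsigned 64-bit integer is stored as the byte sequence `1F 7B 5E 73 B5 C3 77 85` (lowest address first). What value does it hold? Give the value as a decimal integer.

Big-endian: lowest address holds the most-significant byte.
The bytes are already most-significant first: 0x1F7B5E73B5C37785.
0x1F7B5E73B5C37785 = 2268510688374912901.

2268510688374912901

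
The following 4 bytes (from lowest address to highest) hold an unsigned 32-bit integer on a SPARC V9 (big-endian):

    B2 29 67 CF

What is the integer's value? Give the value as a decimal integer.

Big-endian: lowest address holds the most-significant byte.
The bytes are already most-significant first: 0xB22967CF.
0xB22967CF = 2989057999.

2989057999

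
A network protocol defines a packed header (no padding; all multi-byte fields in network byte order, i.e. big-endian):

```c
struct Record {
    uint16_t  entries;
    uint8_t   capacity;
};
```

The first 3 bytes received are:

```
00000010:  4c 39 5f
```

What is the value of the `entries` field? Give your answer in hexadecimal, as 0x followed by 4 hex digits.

`entries` is the first field, at byte offset 0, occupying 2 bytes.
Bytes at offsets 0..1: 4C 39.
Big-endian: lowest address holds the most-significant byte.
The bytes are already most-significant first: 0x4C39.

0x4C39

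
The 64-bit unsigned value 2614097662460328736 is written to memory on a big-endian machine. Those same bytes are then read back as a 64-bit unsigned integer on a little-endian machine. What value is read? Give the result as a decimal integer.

2614097662460328736 in 64-bit hexadecimal is 0x244723F953207B20.
Stored big-endian, the bytes at ascending addresses are 24 47 23 F9 53 20 7B 20.
Read back as little-endian, the first byte is least significant, giving 0x207B2053F9234724.
0x207B2053F9234724 = 2340499976383317796.

2340499976383317796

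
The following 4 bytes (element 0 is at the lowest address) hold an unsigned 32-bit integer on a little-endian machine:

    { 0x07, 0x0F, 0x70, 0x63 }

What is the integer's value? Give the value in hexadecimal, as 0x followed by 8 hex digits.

0x63700F07

Little-endian stores the least-significant byte at the lowest address.
Reassemble most-significant byte first: 63 70 0F 07 → 0x63700F07.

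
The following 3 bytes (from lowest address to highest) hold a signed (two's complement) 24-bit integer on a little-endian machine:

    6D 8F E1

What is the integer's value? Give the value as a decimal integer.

Little-endian stores the least-significant byte at the lowest address.
Reassemble most-significant byte first: E1 8F 6D → 0xE18F6D.
Top bit is set, so as a signed 24-bit value this is 0xE18F6D − 2^24 = -1994899.

-1994899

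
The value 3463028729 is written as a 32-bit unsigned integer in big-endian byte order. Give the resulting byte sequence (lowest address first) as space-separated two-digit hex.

CE 69 9F F9

3463028729 in hexadecimal, padded to 32 bits, is 0xCE699FF9.
Split into bytes (most-significant first): CE 69 9F F9.
In big-endian order the high byte comes first in memory.
So the memory order matches the most-significant-first order: CE 69 9F F9.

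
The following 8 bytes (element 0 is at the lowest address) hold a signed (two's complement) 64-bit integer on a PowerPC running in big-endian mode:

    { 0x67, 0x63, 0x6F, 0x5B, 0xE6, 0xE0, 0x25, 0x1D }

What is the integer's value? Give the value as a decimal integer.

In big-endian order the high byte comes first in memory.
The bytes are already most-significant first: 0x67636F5BE6E0251D.
0x67636F5BE6E0251D = 7449920649107088669.

7449920649107088669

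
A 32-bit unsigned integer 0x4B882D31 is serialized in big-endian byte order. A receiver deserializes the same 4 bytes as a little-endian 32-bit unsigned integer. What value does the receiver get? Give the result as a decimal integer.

825067595

Stored big-endian, the bytes at ascending addresses are 4B 88 2D 31.
Read back as little-endian, the first byte is least significant, giving 0x312D884B.
0x312D884B = 825067595.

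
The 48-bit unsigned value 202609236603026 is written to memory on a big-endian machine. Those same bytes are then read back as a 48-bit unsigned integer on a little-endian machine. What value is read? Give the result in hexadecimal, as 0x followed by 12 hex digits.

202609236603026 in 48-bit hexadecimal is 0xB845A3937092.
Stored big-endian, the bytes at ascending addresses are B8 45 A3 93 70 92.
Read back as little-endian, the first byte is least significant, giving 0x927093A345B8.

0x927093A345B8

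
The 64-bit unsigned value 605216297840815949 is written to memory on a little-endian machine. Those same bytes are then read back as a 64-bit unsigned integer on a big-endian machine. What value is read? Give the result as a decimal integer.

605216297840815949 in 64-bit hexadecimal is 0x086629042D142F4D.
Stored little-endian, the bytes at ascending addresses are 4D 2F 14 2D 04 29 66 08.
Read back as big-endian, the last byte is least significant, giving 0x4D2F142D04296608.
0x4D2F142D04296608 = 5561686248401757704.

5561686248401757704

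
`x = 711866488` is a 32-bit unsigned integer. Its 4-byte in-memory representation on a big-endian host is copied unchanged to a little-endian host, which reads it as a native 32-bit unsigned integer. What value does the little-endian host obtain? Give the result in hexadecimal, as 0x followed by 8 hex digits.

0x78386E2A

711866488 in 32-bit hexadecimal is 0x2A6E3878.
Stored big-endian, the bytes at ascending addresses are 2A 6E 38 78.
Read back as little-endian, the first byte is least significant, giving 0x78386E2A.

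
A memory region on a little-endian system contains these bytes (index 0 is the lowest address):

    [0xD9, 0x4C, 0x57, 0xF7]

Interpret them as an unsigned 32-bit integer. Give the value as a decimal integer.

Little-endian: lowest address holds the least-significant byte.
Reassemble most-significant byte first: F7 57 4C D9 → 0xF7574CD9.
0xF7574CD9 = 4149693657.

4149693657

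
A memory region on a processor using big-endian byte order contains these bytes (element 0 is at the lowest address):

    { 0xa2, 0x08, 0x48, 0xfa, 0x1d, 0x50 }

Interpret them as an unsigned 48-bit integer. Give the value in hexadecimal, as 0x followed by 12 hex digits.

0xA20848FA1D50

In big-endian order the high byte comes first in memory.
The bytes are already most-significant first: 0xA20848FA1D50.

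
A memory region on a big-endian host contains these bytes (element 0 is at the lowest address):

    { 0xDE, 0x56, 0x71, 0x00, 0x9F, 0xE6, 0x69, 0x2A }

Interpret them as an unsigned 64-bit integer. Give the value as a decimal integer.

In big-endian order the high byte comes first in memory.
The bytes are already most-significant first: 0xDE5671009FE6692A.
0xDE5671009FE6692A = 16021116971913734442.

16021116971913734442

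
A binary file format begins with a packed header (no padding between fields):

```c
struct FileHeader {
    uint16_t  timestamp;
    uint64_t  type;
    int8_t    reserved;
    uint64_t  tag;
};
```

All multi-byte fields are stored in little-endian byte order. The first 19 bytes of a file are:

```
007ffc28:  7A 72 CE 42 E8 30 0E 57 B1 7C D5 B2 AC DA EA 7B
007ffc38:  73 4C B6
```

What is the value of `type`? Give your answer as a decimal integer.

`type` follows `timestamp` (2 bytes), so it starts at byte offset 2 and occupies 8 bytes.
Bytes at offsets 2..9: CE 42 E8 30 0E 57 B1 7C.
Little-endian: lowest address holds the least-significant byte.
Reassemble most-significant byte first: 7C B1 57 0E 30 E8 42 CE → 0x7CB1570E30E842CE.
0x7CB1570E30E842CE = 8985058450042536654.

8985058450042536654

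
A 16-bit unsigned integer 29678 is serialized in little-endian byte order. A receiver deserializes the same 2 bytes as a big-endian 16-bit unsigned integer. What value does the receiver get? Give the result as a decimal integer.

29678 in 16-bit hexadecimal is 0x73EE.
Stored little-endian, the bytes at ascending addresses are EE 73.
Read back as big-endian, the last byte is least significant, giving 0xEE73.
0xEE73 = 61043.

61043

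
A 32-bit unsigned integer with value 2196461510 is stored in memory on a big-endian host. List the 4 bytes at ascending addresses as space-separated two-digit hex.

2196461510 in hexadecimal, padded to 32 bits, is 0x82EB57C6.
Split into bytes (most-significant first): 82 EB 57 C6.
Big-endian stores the most-significant byte at the lowest address.
So the memory order matches the most-significant-first order: 82 EB 57 C6.

82 EB 57 C6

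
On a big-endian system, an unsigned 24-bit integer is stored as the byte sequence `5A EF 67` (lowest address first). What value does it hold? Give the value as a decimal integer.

5959527

Big-endian stores the most-significant byte at the lowest address.
The bytes are already most-significant first: 0x5AEF67.
0x5AEF67 = 5959527.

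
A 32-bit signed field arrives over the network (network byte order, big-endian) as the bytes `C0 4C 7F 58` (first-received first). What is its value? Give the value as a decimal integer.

-1068728488

Big-endian stores the most-significant byte at the lowest address.
The bytes are already most-significant first: 0xC04C7F58.
Top bit is set, so as a signed 32-bit value this is 0xC04C7F58 − 2^32 = -1068728488.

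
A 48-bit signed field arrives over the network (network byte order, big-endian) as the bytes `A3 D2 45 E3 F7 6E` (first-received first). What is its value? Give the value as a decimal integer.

-101351465683090

Big-endian: lowest address holds the most-significant byte.
The bytes are already most-significant first: 0xA3D245E3F76E.
Top bit is set, so as a signed 48-bit value this is 0xA3D245E3F76E − 2^48 = -101351465683090.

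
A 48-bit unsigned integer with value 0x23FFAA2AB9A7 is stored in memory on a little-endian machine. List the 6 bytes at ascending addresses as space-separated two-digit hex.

Split into bytes (most-significant first): 23 FF AA 2A B9 A7.
In little-endian order the low byte comes first in memory.
So at ascending addresses the bytes are A7 B9 2A AA FF 23.

A7 B9 2A AA FF 23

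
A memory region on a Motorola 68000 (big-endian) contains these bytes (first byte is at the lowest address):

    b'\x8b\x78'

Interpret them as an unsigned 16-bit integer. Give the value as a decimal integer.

35704

In big-endian order the high byte comes first in memory.
The bytes are already most-significant first: 0x8B78.
0x8B78 = 35704.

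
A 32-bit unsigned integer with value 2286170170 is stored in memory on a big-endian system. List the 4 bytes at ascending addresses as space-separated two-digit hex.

88 44 30 3A

2286170170 in hexadecimal, padded to 32 bits, is 0x8844303A.
Split into bytes (most-significant first): 88 44 30 3A.
Big-endian stores the most-significant byte at the lowest address.
So the memory order matches the most-significant-first order: 88 44 30 3A.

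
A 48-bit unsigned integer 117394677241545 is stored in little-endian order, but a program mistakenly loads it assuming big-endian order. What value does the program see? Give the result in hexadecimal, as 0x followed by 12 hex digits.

117394677241545 in 48-bit hexadecimal is 0x6AC5140916C9.
Stored little-endian, the bytes at ascending addresses are C9 16 09 14 C5 6A.
Read back as big-endian, the last byte is least significant, giving 0xC9160914C56A.

0xC9160914C56A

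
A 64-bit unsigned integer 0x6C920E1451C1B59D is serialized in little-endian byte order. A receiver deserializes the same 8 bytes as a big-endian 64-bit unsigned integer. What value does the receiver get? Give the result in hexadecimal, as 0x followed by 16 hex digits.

Stored little-endian, the bytes at ascending addresses are 9D B5 C1 51 14 0E 92 6C.
Read back as big-endian, the last byte is least significant, giving 0x9DB5C151140E926C.

0x9DB5C151140E926C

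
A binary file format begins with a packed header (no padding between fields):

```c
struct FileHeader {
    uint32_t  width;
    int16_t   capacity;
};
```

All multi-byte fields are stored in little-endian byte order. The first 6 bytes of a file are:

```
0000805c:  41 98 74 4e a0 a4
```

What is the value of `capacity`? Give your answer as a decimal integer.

-23392

`capacity` follows `width` (4 bytes), so it starts at byte offset 4 and occupies 2 bytes.
Bytes at offsets 4..5: A0 A4.
Little-endian stores the least-significant byte at the lowest address.
Reassemble most-significant byte first: A4 A0 → 0xA4A0.
Top bit is set, so as a signed 16-bit value this is 0xA4A0 − 2^16 = -23392.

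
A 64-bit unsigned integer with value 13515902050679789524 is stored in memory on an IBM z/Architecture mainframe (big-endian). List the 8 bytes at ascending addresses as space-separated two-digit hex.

13515902050679789524 in hexadecimal, padded to 64 bits, is 0xBB92214E05BE17D4.
Split into bytes (most-significant first): BB 92 21 4E 05 BE 17 D4.
Big-endian: lowest address holds the most-significant byte.
So the memory order matches the most-significant-first order: BB 92 21 4E 05 BE 17 D4.

BB 92 21 4E 05 BE 17 D4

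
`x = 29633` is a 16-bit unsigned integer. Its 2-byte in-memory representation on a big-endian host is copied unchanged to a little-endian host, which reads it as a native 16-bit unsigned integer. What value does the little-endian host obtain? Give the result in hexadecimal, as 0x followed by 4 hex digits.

29633 in 16-bit hexadecimal is 0x73C1.
Stored big-endian, the bytes at ascending addresses are 73 C1.
Read back as little-endian, the first byte is least significant, giving 0xC173.

0xC173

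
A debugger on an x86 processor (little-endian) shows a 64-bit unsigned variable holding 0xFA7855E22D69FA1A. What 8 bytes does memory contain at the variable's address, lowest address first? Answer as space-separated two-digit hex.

Split into bytes (most-significant first): FA 78 55 E2 2D 69 FA 1A.
In little-endian order the low byte comes first in memory.
So at ascending addresses the bytes are 1A FA 69 2D E2 55 78 FA.

1A FA 69 2D E2 55 78 FA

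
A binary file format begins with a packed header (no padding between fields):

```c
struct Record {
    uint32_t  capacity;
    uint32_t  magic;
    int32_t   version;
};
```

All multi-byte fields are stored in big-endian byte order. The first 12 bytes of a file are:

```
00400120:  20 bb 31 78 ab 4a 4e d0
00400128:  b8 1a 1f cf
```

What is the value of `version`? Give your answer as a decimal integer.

-1206247473

`version` follows `capacity` (4 B), `magic` (4 B), so it starts at offset 4 + 4 = 8 and occupies 4 bytes.
Bytes at offsets 8..11: B8 1A 1F CF.
Big-endian: lowest address holds the most-significant byte.
The bytes are already most-significant first: 0xB81A1FCF.
Top bit is set, so as a signed 32-bit value this is 0xB81A1FCF − 2^32 = -1206247473.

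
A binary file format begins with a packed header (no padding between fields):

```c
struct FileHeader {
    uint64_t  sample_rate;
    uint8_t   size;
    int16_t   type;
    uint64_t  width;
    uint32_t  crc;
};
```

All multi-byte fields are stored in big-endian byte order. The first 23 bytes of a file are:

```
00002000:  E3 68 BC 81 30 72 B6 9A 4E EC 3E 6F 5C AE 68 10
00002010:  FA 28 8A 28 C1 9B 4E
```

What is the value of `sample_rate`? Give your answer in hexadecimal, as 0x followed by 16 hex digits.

0xE368BC813072B69A

`sample_rate` is the first field, at byte offset 0, occupying 8 bytes.
Bytes at offsets 0..7: E3 68 BC 81 30 72 B6 9A.
Big-endian: lowest address holds the most-significant byte.
The bytes are already most-significant first: 0xE368BC813072B69A.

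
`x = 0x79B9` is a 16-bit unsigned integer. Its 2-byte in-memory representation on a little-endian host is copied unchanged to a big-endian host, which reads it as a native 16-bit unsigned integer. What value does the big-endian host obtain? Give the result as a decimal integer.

Stored little-endian, the bytes at ascending addresses are B9 79.
Read back as big-endian, the last byte is least significant, giving 0xB979.
0xB979 = 47481.

47481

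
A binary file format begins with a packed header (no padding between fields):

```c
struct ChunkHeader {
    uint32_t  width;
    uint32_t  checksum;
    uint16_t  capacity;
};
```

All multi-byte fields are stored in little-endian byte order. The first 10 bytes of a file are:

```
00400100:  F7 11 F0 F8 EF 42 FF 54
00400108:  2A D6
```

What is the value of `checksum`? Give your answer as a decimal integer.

`checksum` follows `width` (4 bytes), so it starts at byte offset 4 and occupies 4 bytes.
Bytes at offsets 4..7: EF 42 FF 54.
Little-endian stores the least-significant byte at the lowest address.
Reassemble most-significant byte first: 54 FF 42 EF → 0x54FF42EF.
0x54FF42EF = 1426014959.

1426014959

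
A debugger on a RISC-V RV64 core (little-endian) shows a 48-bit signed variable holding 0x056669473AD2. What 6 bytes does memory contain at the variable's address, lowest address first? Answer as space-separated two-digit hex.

D2 3A 47 69 66 05

Split into bytes (most-significant first): 05 66 69 47 3A D2.
Little-endian: lowest address holds the least-significant byte.
So at ascending addresses the bytes are D2 3A 47 69 66 05.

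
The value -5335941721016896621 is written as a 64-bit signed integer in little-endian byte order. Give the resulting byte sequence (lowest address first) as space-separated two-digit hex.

Two's complement of -5335941721016896621 in 64 bits: 5335941721016896621 = 0x4A0D12B967660C6D; invert → 0xB5F2ED469899F392; add 1 → 0xB5F2ED469899F393.
Split into bytes (most-significant first): B5 F2 ED 46 98 99 F3 93.
In little-endian order the low byte comes first in memory.
So at ascending addresses the bytes are 93 F3 99 98 46 ED F2 B5.

93 F3 99 98 46 ED F2 B5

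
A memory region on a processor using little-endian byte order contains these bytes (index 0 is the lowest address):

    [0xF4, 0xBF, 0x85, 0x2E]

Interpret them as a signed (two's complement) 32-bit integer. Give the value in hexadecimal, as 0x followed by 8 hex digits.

In little-endian order the low byte comes first in memory.
Reassemble most-significant byte first: 2E 85 BF F4 → 0x2E85BFF4.

0x2E85BFF4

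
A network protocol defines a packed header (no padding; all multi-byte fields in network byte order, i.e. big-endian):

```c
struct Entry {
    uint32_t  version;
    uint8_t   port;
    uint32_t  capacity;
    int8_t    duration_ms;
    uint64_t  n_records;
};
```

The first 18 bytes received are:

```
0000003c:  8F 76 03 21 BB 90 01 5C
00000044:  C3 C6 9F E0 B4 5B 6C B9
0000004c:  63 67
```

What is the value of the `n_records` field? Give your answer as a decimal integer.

11520406151572841319

`n_records` follows `version` (4 B), `port` (1 B), `capacity` (4 B), `duration_ms` (1 B), so it starts at offset 4 + 1 + 4 + 1 = 10 and occupies 8 bytes.
Bytes at offsets 10..17: 9F E0 B4 5B 6C B9 63 67.
In big-endian order the high byte comes first in memory.
The bytes are already most-significant first: 0x9FE0B45B6CB96367.
0x9FE0B45B6CB96367 = 11520406151572841319.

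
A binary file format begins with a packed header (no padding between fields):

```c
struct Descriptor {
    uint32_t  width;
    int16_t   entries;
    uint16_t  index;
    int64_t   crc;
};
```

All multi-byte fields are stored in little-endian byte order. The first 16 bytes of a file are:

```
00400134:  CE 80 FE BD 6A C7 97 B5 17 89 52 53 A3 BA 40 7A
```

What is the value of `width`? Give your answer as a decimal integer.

3187572942

`width` is the first field, at byte offset 0, occupying 4 bytes.
Bytes at offsets 0..3: CE 80 FE BD.
In little-endian order the low byte comes first in memory.
Reassemble most-significant byte first: BD FE 80 CE → 0xBDFE80CE.
0xBDFE80CE = 3187572942.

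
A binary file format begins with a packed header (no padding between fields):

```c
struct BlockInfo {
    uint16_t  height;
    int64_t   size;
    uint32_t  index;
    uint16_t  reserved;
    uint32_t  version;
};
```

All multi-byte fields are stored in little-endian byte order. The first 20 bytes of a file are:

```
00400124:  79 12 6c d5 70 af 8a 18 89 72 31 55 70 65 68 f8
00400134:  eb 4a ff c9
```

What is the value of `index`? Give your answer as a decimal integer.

`index` follows `height` (2 B), `size` (8 B), so it starts at offset 2 + 8 = 10 and occupies 4 bytes.
Bytes at offsets 10..13: 31 55 70 65.
Little-endian stores the least-significant byte at the lowest address.
Reassemble most-significant byte first: 65 70 55 31 → 0x65705531.
0x65705531 = 1701860657.

1701860657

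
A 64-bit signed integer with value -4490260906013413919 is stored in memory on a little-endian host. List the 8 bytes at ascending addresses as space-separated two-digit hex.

Two's complement of -4490260906013413919 in 64 bits: 4490260906013413919 = 0x3E509C80EBC0D21F; invert → 0xC1AF637F143F2DE0; add 1 → 0xC1AF637F143F2DE1.
Split into bytes (most-significant first): C1 AF 63 7F 14 3F 2D E1.
Little-endian stores the least-significant byte at the lowest address.
So at ascending addresses the bytes are E1 2D 3F 14 7F 63 AF C1.

E1 2D 3F 14 7F 63 AF C1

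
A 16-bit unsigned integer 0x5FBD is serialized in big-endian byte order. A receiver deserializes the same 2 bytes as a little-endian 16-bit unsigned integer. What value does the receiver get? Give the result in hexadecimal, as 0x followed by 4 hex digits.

Stored big-endian, the bytes at ascending addresses are 5F BD.
Read back as little-endian, the first byte is least significant, giving 0xBD5F.

0xBD5F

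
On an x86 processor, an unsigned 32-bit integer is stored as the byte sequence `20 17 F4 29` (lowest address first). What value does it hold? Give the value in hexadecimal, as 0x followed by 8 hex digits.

Little-endian: lowest address holds the least-significant byte.
Reassemble most-significant byte first: 29 F4 17 20 → 0x29F41720.

0x29F41720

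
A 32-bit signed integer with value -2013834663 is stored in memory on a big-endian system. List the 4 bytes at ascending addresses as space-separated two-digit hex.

87 F7 52 59

Two's complement of -2013834663 in 32 bits: 2013834663 = 0x7808ADA7; invert → 0x87F75258; add 1 → 0x87F75259.
Split into bytes (most-significant first): 87 F7 52 59.
Big-endian: lowest address holds the most-significant byte.
So the memory order matches the most-significant-first order: 87 F7 52 59.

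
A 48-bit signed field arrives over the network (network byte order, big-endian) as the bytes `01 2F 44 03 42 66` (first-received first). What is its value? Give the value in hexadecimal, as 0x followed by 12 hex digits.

Big-endian stores the most-significant byte at the lowest address.
The bytes are already most-significant first: 0x012F44034266.

0x012F44034266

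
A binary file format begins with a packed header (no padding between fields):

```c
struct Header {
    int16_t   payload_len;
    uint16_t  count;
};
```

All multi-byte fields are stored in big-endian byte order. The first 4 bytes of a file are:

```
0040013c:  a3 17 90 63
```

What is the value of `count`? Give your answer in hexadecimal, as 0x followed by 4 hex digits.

`count` follows `payload_len` (2 bytes), so it starts at byte offset 2 and occupies 2 bytes.
Bytes at offsets 2..3: 90 63.
Big-endian stores the most-significant byte at the lowest address.
The bytes are already most-significant first: 0x9063.

0x9063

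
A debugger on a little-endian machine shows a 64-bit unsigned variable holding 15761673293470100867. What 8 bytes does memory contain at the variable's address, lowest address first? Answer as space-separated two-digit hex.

15761673293470100867 in hexadecimal, padded to 64 bits, is 0xDABCB659FB0BED83.
Split into bytes (most-significant first): DA BC B6 59 FB 0B ED 83.
Little-endian stores the least-significant byte at the lowest address.
So at ascending addresses the bytes are 83 ED 0B FB 59 B6 BC DA.

83 ED 0B FB 59 B6 BC DA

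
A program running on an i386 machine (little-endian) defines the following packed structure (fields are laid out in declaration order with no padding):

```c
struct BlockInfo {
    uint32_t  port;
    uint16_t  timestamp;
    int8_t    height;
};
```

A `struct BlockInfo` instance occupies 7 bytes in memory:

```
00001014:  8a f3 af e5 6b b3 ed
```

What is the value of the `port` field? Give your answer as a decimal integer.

3853513610

`port` is the first field, at byte offset 0, occupying 4 bytes.
Bytes at offsets 0..3: 8A F3 AF E5.
In little-endian order the low byte comes first in memory.
Reassemble most-significant byte first: E5 AF F3 8A → 0xE5AFF38A.
0xE5AFF38A = 3853513610.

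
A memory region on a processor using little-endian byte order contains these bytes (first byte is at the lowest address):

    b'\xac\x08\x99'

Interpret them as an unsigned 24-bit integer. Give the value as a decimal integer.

10029228

Little-endian stores the least-significant byte at the lowest address.
Reassemble most-significant byte first: 99 08 AC → 0x9908AC.
0x9908AC = 10029228.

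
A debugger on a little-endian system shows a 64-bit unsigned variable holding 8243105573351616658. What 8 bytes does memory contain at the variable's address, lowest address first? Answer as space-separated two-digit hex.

92 70 AA 59 D8 64 65 72

8243105573351616658 in hexadecimal, padded to 64 bits, is 0x726564D859AA7092.
Split into bytes (most-significant first): 72 65 64 D8 59 AA 70 92.
Little-endian: lowest address holds the least-significant byte.
So at ascending addresses the bytes are 92 70 AA 59 D8 64 65 72.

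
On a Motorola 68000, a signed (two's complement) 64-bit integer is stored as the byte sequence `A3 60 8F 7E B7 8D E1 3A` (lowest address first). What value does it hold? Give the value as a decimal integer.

Big-endian: lowest address holds the most-significant byte.
The bytes are already most-significant first: 0xA3608F7EB78DE13A.
Top bit is set, so as a signed 64-bit value this is 0xA3608F7EB78DE13A − 2^64 = -6674176873354895046.

-6674176873354895046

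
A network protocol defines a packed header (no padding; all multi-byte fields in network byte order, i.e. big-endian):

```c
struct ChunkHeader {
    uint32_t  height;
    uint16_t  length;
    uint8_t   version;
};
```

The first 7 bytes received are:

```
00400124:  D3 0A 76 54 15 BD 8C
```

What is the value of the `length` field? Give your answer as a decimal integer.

5565

`length` follows `height` (4 bytes), so it starts at byte offset 4 and occupies 2 bytes.
Bytes at offsets 4..5: 15 BD.
Big-endian: lowest address holds the most-significant byte.
The bytes are already most-significant first: 0x15BD.
0x15BD = 5565.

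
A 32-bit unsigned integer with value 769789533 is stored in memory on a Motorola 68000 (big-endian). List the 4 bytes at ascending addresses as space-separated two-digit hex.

2D E2 0E 5D

769789533 in hexadecimal, padded to 32 bits, is 0x2DE20E5D.
Split into bytes (most-significant first): 2D E2 0E 5D.
In big-endian order the high byte comes first in memory.
So the memory order matches the most-significant-first order: 2D E2 0E 5D.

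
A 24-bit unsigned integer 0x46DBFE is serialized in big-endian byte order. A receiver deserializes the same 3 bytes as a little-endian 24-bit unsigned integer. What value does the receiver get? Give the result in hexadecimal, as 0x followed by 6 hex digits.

0xFEDB46

Stored big-endian, the bytes at ascending addresses are 46 DB FE.
Read back as little-endian, the first byte is least significant, giving 0xFEDB46.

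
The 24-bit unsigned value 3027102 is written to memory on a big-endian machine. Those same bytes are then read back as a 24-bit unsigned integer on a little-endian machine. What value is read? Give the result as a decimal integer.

10367022

3027102 in 24-bit hexadecimal is 0x2E309E.
Stored big-endian, the bytes at ascending addresses are 2E 30 9E.
Read back as little-endian, the first byte is least significant, giving 0x9E302E.
0x9E302E = 10367022.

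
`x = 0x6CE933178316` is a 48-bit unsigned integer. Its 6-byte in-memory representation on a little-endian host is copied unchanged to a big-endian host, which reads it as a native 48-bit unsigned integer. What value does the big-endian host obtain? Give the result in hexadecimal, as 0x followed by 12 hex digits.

0x16831733E96C

Stored little-endian, the bytes at ascending addresses are 16 83 17 33 E9 6C.
Read back as big-endian, the last byte is least significant, giving 0x16831733E96C.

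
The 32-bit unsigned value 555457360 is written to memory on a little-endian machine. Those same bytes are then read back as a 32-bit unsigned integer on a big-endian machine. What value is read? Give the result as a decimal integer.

555457360 in 32-bit hexadecimal is 0x211B9B50.
Stored little-endian, the bytes at ascending addresses are 50 9B 1B 21.
Read back as big-endian, the last byte is least significant, giving 0x509B1B21.
0x509B1B21 = 1352342305.

1352342305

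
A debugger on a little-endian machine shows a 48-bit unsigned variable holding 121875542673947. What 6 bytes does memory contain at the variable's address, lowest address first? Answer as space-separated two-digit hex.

121875542673947 in hexadecimal, padded to 48 bits, is 0x6ED85C6D8A1B.
Split into bytes (most-significant first): 6E D8 5C 6D 8A 1B.
Little-endian: lowest address holds the least-significant byte.
So at ascending addresses the bytes are 1B 8A 6D 5C D8 6E.

1B 8A 6D 5C D8 6E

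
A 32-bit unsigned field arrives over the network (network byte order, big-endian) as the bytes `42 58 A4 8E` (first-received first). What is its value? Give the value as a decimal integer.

1113105550

In big-endian order the high byte comes first in memory.
The bytes are already most-significant first: 0x4258A48E.
0x4258A48E = 1113105550.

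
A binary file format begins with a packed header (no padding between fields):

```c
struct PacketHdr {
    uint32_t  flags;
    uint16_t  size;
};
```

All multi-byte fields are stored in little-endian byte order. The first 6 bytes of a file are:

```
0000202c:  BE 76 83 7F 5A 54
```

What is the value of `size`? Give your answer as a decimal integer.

21594

`size` follows `flags` (4 bytes), so it starts at byte offset 4 and occupies 2 bytes.
Bytes at offsets 4..5: 5A 54.
In little-endian order the low byte comes first in memory.
Reassemble most-significant byte first: 54 5A → 0x545A.
0x545A = 21594.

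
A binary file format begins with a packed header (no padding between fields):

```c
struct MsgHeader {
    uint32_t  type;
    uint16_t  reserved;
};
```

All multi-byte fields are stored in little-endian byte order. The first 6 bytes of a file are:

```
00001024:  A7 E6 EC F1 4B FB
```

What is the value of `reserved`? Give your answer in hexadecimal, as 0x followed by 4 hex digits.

0xFB4B

`reserved` follows `type` (4 bytes), so it starts at byte offset 4 and occupies 2 bytes.
Bytes at offsets 4..5: 4B FB.
Little-endian stores the least-significant byte at the lowest address.
Reassemble most-significant byte first: FB 4B → 0xFB4B.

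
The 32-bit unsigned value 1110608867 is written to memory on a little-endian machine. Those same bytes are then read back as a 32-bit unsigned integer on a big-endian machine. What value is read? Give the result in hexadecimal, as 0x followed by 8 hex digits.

0xE38B3242

1110608867 in 32-bit hexadecimal is 0x42328BE3.
Stored little-endian, the bytes at ascending addresses are E3 8B 32 42.
Read back as big-endian, the last byte is least significant, giving 0xE38B3242.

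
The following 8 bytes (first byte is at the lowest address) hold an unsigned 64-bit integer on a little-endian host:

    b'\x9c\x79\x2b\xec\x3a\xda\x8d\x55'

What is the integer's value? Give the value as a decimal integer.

6164823411545307548

Little-endian: lowest address holds the least-significant byte.
Reassemble most-significant byte first: 55 8D DA 3A EC 2B 79 9C → 0x558DDA3AEC2B799C.
0x558DDA3AEC2B799C = 6164823411545307548.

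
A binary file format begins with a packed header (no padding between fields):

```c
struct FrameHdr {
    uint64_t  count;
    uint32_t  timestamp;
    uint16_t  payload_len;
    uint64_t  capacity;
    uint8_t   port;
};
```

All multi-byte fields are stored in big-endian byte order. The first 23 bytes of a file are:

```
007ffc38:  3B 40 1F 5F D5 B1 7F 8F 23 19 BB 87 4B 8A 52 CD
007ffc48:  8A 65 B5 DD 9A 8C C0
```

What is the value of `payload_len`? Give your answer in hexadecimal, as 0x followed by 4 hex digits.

`payload_len` follows `count` (8 B), `timestamp` (4 B), so it starts at offset 8 + 4 = 12 and occupies 2 bytes.
Bytes at offsets 12..13: 4B 8A.
In big-endian order the high byte comes first in memory.
The bytes are already most-significant first: 0x4B8A.

0x4B8A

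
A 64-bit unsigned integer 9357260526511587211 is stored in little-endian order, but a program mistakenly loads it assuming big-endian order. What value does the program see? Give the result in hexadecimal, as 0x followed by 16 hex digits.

9357260526511587211 in 64-bit hexadecimal is 0x81DBAADF3981FF8B.
Stored little-endian, the bytes at ascending addresses are 8B FF 81 39 DF AA DB 81.
Read back as big-endian, the last byte is least significant, giving 0x8BFF8139DFAADB81.

0x8BFF8139DFAADB81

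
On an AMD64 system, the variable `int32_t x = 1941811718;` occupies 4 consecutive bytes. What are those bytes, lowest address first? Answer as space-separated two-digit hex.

1941811718 in hexadecimal, padded to 32 bits, is 0x73BDB206.
Split into bytes (most-significant first): 73 BD B2 06.
Little-endian stores the least-significant byte at the lowest address.
So at ascending addresses the bytes are 06 B2 BD 73.

06 B2 BD 73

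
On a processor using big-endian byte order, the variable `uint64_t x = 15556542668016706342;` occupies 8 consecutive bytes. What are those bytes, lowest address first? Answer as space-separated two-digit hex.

D7 E3 F1 22 6C 57 E3 26

15556542668016706342 in hexadecimal, padded to 64 bits, is 0xD7E3F1226C57E326.
Split into bytes (most-significant first): D7 E3 F1 22 6C 57 E3 26.
In big-endian order the high byte comes first in memory.
So the memory order matches the most-significant-first order: D7 E3 F1 22 6C 57 E3 26.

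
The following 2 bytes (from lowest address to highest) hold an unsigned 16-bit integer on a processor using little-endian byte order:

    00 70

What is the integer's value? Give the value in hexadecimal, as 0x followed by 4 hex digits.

0x7000

Little-endian stores the least-significant byte at the lowest address.
Reassemble most-significant byte first: 70 00 → 0x7000.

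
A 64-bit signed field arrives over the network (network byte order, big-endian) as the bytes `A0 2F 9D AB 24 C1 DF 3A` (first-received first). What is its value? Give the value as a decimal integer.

-6904126345354027206

Big-endian: lowest address holds the most-significant byte.
The bytes are already most-significant first: 0xA02F9DAB24C1DF3A.
Top bit is set, so as a signed 64-bit value this is 0xA02F9DAB24C1DF3A − 2^64 = -6904126345354027206.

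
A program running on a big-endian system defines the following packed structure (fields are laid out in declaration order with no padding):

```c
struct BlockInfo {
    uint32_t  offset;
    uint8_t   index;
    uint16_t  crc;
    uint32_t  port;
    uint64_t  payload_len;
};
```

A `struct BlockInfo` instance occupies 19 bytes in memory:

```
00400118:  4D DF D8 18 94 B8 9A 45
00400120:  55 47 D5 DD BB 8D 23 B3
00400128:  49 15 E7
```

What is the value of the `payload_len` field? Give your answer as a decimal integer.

15977519287498249703

`payload_len` follows `offset` (4 B), `index` (1 B), `crc` (2 B), `port` (4 B), so it starts at offset 4 + 1 + 2 + 4 = 11 and occupies 8 bytes.
Bytes at offsets 11..18: DD BB 8D 23 B3 49 15 E7.
Big-endian: lowest address holds the most-significant byte.
The bytes are already most-significant first: 0xDDBB8D23B34915E7.
0xDDBB8D23B34915E7 = 15977519287498249703.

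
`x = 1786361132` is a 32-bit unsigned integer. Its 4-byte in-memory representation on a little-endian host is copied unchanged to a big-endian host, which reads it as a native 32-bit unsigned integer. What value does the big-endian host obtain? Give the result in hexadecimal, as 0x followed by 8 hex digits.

1786361132 in 32-bit hexadecimal is 0x6A79B52C.
Stored little-endian, the bytes at ascending addresses are 2C B5 79 6A.
Read back as big-endian, the last byte is least significant, giving 0x2CB5796A.

0x2CB5796A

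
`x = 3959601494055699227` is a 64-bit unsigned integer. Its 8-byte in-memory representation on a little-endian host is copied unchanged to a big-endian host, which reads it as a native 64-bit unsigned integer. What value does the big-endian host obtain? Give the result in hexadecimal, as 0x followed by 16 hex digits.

0x1BC34B799454F336

3959601494055699227 in 64-bit hexadecimal is 0x36F35494794BC31B.
Stored little-endian, the bytes at ascending addresses are 1B C3 4B 79 94 54 F3 36.
Read back as big-endian, the last byte is least significant, giving 0x1BC34B799454F336.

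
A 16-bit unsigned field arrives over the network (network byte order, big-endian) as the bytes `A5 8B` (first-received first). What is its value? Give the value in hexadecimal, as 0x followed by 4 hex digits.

Big-endian stores the most-significant byte at the lowest address.
The bytes are already most-significant first: 0xA58B.

0xA58B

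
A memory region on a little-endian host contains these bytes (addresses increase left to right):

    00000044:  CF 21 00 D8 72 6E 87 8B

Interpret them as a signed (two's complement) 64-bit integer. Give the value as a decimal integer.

Little-endian stores the least-significant byte at the lowest address.
Reassemble most-significant byte first: 8B 87 6E 72 D8 00 21 CF → 0x8B876E72D80021CF.
Top bit is set, so as a signed 64-bit value this is 0x8B876E72D80021CF − 2^64 = -8392617941052415537.

-8392617941052415537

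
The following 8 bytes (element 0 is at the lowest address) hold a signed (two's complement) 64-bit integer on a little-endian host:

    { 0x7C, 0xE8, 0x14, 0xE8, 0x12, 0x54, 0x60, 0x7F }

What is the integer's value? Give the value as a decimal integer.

Little-endian: lowest address holds the least-significant byte.
Reassemble most-significant byte first: 7F 60 54 12 E8 14 E8 7C → 0x7F605412E814E87C.
0x7F605412E814E87C = 9178428480760899708.

9178428480760899708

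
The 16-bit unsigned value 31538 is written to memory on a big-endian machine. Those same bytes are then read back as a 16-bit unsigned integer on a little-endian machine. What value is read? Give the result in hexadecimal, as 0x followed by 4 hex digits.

31538 in 16-bit hexadecimal is 0x7B32.
Stored big-endian, the bytes at ascending addresses are 7B 32.
Read back as little-endian, the first byte is least significant, giving 0x327B.

0x327B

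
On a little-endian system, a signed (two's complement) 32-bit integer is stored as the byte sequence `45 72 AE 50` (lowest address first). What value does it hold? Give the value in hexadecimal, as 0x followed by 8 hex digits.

Little-endian: lowest address holds the least-significant byte.
Reassemble most-significant byte first: 50 AE 72 45 → 0x50AE7245.

0x50AE7245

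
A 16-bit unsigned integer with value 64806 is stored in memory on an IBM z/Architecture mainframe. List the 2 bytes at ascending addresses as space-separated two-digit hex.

FD 26

64806 in hexadecimal, padded to 16 bits, is 0xFD26.
Split into bytes (most-significant first): FD 26.
Big-endian: lowest address holds the most-significant byte.
So the memory order matches the most-significant-first order: FD 26.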